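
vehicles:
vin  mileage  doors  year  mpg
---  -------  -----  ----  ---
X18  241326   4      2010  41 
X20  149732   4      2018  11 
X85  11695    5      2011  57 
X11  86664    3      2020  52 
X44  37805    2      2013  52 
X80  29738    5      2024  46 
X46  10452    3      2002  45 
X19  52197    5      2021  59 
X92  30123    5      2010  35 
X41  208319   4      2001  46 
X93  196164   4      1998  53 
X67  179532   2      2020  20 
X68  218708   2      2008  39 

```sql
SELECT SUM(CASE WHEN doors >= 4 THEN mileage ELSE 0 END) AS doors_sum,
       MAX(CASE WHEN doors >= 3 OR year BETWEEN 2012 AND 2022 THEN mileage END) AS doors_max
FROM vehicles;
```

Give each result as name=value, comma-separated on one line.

doors_sum=919294, doors_max=241326

[doors_sum: doors >= 4]
vin=X18: ✓ → 241326
vin=X20: ✓ → 149732
vin=X85: ✓ → 11695
vin=X11: ✗
vin=X44: ✗
vin=X80: ✓ → 29738
vin=X46: ✗
vin=X19: ✓ → 52197
vin=X92: ✓ → 30123
vin=X41: ✓ → 208319
vin=X93: ✓ → 196164
vin=X67: ✗
vin=X68: ✗
doors_sum = 241326 + 149732 + 11695 + 29738 + 52197 + 30123 + 208319 + 196164 = 919294
—
[doors_max: doors >= 3 OR year BETWEEN 2012 AND 2022]
vin=X18: ✓ → 241326
vin=X20: ✓ → 149732
vin=X85: ✓ → 11695
vin=X11: ✓ → 86664
vin=X44: ✓ → 37805
vin=X80: ✓ → 29738
vin=X46: ✓ → 10452
vin=X19: ✓ → 52197
vin=X92: ✓ → 30123
vin=X41: ✓ → 208319
vin=X93: ✓ → 196164
vin=X67: ✓ → 179532
vin=X68: ✗
doors_max = MAX(241326, 149732, 11695, 86664, 37805, 29738, 10452, 52197, 30123, 208319, 196164, 179532) = 241326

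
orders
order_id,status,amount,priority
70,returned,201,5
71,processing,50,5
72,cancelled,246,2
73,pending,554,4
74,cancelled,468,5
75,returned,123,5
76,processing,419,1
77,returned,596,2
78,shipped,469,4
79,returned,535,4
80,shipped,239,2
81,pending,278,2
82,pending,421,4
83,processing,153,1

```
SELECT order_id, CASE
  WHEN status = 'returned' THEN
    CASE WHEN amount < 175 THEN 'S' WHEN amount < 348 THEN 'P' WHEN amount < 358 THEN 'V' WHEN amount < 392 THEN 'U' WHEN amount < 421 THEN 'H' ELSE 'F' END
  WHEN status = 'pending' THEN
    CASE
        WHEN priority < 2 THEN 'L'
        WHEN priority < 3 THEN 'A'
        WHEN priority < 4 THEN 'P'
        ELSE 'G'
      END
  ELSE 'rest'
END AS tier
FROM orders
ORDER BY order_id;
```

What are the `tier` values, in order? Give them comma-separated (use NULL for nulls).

order_id=70: status='returned' → inner[amount < 348] → P
order_id=71: status='processing' → outer ELSE → rest
order_id=72: status='cancelled' → outer ELSE → rest
order_id=73: status='pending' → inner[ELSE] → G
order_id=74: status='cancelled' → outer ELSE → rest
order_id=75: status='returned' → inner[amount < 175] → S
order_id=76: status='processing' → outer ELSE → rest
order_id=77: status='returned' → inner[ELSE] → F
order_id=78: status='shipped' → outer ELSE → rest
order_id=79: status='returned' → inner[ELSE] → F
order_id=80: status='shipped' → outer ELSE → rest
order_id=81: status='pending' → inner[priority < 3] → A
order_id=82: status='pending' → inner[ELSE] → G
order_id=83: status='processing' → outer ELSE → rest

P, rest, rest, G, rest, S, rest, F, rest, F, rest, A, G, rest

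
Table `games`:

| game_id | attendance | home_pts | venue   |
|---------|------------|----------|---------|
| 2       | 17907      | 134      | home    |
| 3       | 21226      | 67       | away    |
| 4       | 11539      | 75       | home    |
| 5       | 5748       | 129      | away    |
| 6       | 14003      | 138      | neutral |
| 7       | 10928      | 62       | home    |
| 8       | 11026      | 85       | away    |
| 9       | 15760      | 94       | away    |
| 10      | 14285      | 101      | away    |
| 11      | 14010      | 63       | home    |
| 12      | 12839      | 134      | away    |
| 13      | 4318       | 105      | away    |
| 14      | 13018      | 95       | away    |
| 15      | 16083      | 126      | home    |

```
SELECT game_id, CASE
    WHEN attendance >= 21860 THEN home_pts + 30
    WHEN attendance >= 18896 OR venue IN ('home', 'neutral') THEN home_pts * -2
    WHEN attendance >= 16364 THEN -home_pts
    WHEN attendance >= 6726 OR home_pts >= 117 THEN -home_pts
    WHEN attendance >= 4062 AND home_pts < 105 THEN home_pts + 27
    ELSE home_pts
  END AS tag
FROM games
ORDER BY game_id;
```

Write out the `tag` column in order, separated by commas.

-268, -134, -150, -129, -276, -124, -85, -94, -101, -126, -134, 105, -95, -252

game_id=2: attendance >= 18896 OR venue IN ('home', 'neutral') → -268
game_id=3: attendance >= 18896 OR venue IN ('home', 'neutral') → -134
game_id=4: attendance >= 18896 OR venue IN ('home', 'neutral') → -150
game_id=5: attendance >= 6726 OR home_pts >= 117 → -129
game_id=6: attendance >= 18896 OR venue IN ('home', 'neutral') → -276
game_id=7: attendance >= 18896 OR venue IN ('home', 'neutral') → -124
game_id=8: attendance >= 6726 OR home_pts >= 117 → -85
game_id=9: attendance >= 6726 OR home_pts >= 117 → -94
game_id=10: attendance >= 6726 OR home_pts >= 117 → -101
game_id=11: attendance >= 18896 OR venue IN ('home', 'neutral') → -126
game_id=12: attendance >= 6726 OR home_pts >= 117 → -134
game_id=13: ELSE → 105
game_id=14: attendance >= 6726 OR home_pts >= 117 → -95
game_id=15: attendance >= 18896 OR venue IN ('home', 'neutral') → -252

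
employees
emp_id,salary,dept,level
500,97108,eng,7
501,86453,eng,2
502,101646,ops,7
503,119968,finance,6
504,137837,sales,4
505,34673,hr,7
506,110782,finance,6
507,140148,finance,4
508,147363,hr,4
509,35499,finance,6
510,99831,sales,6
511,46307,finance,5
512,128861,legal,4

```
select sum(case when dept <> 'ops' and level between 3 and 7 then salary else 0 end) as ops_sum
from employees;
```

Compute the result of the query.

1098377

emp_id=500: ✓ → 97108
emp_id=501: ✗
emp_id=502: ✗
emp_id=503: ✓ → 119968
emp_id=504: ✓ → 137837
emp_id=505: ✓ → 34673
emp_id=506: ✓ → 110782
emp_id=507: ✓ → 140148
emp_id=508: ✓ → 147363
emp_id=509: ✓ → 35499
emp_id=510: ✓ → 99831
emp_id=511: ✓ → 46307
emp_id=512: ✓ → 128861
ops_sum = 97108 + 119968 + 137837 + 34673 + 110782 + 140148 + 147363 + 35499 + 99831 + 46307 + 128861 = 1098377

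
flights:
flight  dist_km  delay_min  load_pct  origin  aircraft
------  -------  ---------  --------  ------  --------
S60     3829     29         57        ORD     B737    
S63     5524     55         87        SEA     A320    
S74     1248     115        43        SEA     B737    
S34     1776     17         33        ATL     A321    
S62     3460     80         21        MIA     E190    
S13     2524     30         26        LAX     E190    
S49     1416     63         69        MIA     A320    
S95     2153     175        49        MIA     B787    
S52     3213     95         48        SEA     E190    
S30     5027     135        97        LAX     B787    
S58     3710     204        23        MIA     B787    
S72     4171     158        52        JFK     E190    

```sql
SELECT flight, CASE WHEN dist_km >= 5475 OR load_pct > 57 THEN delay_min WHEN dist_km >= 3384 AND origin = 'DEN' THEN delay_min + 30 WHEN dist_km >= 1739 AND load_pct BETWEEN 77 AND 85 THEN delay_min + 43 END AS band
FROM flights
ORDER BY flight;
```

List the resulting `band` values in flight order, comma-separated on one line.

flight=S13: (no match → NULL) → NULL
flight=S30: dist_km >= 5475 OR load_pct > 57 → 135
flight=S34: (no match → NULL) → NULL
flight=S49: dist_km >= 5475 OR load_pct > 57 → 63
flight=S52: (no match → NULL) → NULL
flight=S58: (no match → NULL) → NULL
flight=S60: (no match → NULL) → NULL
flight=S62: (no match → NULL) → NULL
flight=S63: dist_km >= 5475 OR load_pct > 57 → 55
flight=S72: (no match → NULL) → NULL
flight=S74: (no match → NULL) → NULL
flight=S95: (no match → NULL) → NULL

NULL, 135, NULL, 63, NULL, NULL, NULL, NULL, 55, NULL, NULL, NULL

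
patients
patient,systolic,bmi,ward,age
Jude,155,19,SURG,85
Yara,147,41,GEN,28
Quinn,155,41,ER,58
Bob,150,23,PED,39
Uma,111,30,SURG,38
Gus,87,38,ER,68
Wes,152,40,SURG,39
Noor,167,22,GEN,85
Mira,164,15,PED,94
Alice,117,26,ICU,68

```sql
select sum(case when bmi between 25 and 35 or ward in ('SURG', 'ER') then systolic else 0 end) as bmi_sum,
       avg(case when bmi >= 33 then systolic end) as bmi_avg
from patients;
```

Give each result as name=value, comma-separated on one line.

[bmi_sum: bmi between 25 and 35 or ward in ('SURG', 'ER')]
patient=Jude: ✓ → 155
patient=Yara: ✗
patient=Quinn: ✓ → 155
patient=Bob: ✗
patient=Uma: ✓ → 111
patient=Gus: ✓ → 87
patient=Wes: ✓ → 152
patient=Noor: ✗
patient=Mira: ✗
patient=Alice: ✓ → 117
bmi_sum = 155 + 155 + 111 + 87 + 152 + 117 = 777
—
[bmi_avg: bmi >= 33]
patient=Jude: ✗
patient=Yara: ✓ → 147
patient=Quinn: ✓ → 155
patient=Bob: ✗
patient=Uma: ✗
patient=Gus: ✓ → 87
patient=Wes: ✓ → 152
patient=Noor: ✗
patient=Mira: ✗
patient=Alice: ✗
bmi_avg = (147 + 155 + 87 + 152) / 4 = 135.25

bmi_sum=777, bmi_avg=135.25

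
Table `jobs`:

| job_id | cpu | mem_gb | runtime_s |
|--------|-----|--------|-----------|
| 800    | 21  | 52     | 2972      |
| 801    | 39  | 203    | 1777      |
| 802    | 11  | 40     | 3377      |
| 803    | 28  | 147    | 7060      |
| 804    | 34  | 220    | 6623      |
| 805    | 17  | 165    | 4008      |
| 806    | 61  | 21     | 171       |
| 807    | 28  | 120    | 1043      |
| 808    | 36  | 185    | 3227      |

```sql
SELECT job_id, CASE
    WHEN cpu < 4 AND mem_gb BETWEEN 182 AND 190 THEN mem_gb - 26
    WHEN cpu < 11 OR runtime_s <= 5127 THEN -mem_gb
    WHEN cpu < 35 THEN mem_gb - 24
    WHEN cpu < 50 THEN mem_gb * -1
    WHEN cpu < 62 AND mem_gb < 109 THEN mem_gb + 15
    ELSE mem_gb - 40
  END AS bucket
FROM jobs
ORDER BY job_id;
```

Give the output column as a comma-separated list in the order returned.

job_id=800: cpu < 11 OR runtime_s <= 5127 → -52
job_id=801: cpu < 11 OR runtime_s <= 5127 → -203
job_id=802: cpu < 11 OR runtime_s <= 5127 → -40
job_id=803: cpu < 35 → 123
job_id=804: cpu < 35 → 196
job_id=805: cpu < 11 OR runtime_s <= 5127 → -165
job_id=806: cpu < 11 OR runtime_s <= 5127 → -21
job_id=807: cpu < 11 OR runtime_s <= 5127 → -120
job_id=808: cpu < 11 OR runtime_s <= 5127 → -185

-52, -203, -40, 123, 196, -165, -21, -120, -185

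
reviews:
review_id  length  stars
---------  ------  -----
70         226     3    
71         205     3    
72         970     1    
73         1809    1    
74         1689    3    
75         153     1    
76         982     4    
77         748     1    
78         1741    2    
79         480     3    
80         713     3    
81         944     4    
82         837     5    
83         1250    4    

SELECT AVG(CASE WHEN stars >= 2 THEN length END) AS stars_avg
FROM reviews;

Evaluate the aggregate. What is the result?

review_id=70: ✓ → 226
review_id=71: ✓ → 205
review_id=72: ✗
review_id=73: ✗
review_id=74: ✓ → 1689
review_id=75: ✗
review_id=76: ✓ → 982
review_id=77: ✗
review_id=78: ✓ → 1741
review_id=79: ✓ → 480
review_id=80: ✓ → 713
review_id=81: ✓ → 944
review_id=82: ✓ → 837
review_id=83: ✓ → 1250
stars_avg = (226 + 205 + 1689 + 982 + 1741 + 480 + 713 + 944 + 837 + 1250) / 10 = 906.7

906.7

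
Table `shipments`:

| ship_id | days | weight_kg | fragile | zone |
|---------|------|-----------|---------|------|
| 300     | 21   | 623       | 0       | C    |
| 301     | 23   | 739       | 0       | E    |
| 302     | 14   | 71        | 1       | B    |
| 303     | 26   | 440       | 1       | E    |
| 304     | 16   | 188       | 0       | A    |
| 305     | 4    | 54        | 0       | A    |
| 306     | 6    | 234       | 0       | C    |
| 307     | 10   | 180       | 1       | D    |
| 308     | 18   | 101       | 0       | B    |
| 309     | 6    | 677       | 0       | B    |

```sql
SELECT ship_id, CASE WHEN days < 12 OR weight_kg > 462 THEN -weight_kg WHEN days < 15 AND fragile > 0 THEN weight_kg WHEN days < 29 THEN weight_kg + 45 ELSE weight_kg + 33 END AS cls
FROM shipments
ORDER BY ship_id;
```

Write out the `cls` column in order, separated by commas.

ship_id=300: days < 12 OR weight_kg > 462 → -623
ship_id=301: days < 12 OR weight_kg > 462 → -739
ship_id=302: days < 15 AND fragile > 0 → 71
ship_id=303: days < 29 → 485
ship_id=304: days < 29 → 233
ship_id=305: days < 12 OR weight_kg > 462 → -54
ship_id=306: days < 12 OR weight_kg > 462 → -234
ship_id=307: days < 12 OR weight_kg > 462 → -180
ship_id=308: days < 29 → 146
ship_id=309: days < 12 OR weight_kg > 462 → -677

-623, -739, 71, 485, 233, -54, -234, -180, 146, -677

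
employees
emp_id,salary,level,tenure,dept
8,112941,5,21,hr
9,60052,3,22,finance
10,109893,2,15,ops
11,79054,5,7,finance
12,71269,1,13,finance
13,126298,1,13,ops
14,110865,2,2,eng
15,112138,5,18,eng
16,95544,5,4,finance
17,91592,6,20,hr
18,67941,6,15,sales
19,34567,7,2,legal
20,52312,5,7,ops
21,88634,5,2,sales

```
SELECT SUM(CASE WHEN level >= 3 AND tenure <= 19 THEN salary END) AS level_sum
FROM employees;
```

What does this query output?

530190

emp_id=8: ✗
emp_id=9: ✗
emp_id=10: ✗
emp_id=11: ✓ → 79054
emp_id=12: ✗
emp_id=13: ✗
emp_id=14: ✗
emp_id=15: ✓ → 112138
emp_id=16: ✓ → 95544
emp_id=17: ✗
emp_id=18: ✓ → 67941
emp_id=19: ✓ → 34567
emp_id=20: ✓ → 52312
emp_id=21: ✓ → 88634
level_sum = 79054 + 112138 + 95544 + 67941 + 34567 + 52312 + 88634 = 530190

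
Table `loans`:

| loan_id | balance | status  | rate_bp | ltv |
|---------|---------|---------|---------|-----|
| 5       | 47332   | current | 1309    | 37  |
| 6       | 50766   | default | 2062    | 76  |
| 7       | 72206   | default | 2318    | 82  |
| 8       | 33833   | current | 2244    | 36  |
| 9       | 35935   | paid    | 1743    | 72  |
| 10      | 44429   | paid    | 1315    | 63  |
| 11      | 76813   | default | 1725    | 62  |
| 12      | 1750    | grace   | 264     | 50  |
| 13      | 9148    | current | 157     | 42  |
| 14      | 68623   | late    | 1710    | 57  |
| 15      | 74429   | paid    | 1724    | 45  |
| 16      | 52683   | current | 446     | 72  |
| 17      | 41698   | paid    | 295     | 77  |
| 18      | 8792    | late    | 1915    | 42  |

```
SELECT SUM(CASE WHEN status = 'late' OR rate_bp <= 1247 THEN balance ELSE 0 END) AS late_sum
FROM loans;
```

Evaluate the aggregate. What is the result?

loan_id=5: ✗
loan_id=6: ✗
loan_id=7: ✗
loan_id=8: ✗
loan_id=9: ✗
loan_id=10: ✗
loan_id=11: ✗
loan_id=12: ✓ → 1750
loan_id=13: ✓ → 9148
loan_id=14: ✓ → 68623
loan_id=15: ✗
loan_id=16: ✓ → 52683
loan_id=17: ✓ → 41698
loan_id=18: ✓ → 8792
late_sum = 1750 + 9148 + 68623 + 52683 + 41698 + 8792 = 182694

182694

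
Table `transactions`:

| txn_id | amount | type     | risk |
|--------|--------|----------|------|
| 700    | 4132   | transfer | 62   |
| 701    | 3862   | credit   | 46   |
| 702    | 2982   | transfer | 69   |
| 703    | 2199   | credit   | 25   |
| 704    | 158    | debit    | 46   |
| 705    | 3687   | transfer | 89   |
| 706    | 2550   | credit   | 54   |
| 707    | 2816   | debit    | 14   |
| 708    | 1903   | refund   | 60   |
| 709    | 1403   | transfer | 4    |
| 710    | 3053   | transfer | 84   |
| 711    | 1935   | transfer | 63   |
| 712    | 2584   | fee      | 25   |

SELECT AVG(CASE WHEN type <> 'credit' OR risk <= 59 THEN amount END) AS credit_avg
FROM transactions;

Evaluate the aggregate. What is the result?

2558.7692307692

txn_id=700: ✓ → 4132
txn_id=701: ✓ → 3862
txn_id=702: ✓ → 2982
txn_id=703: ✓ → 2199
txn_id=704: ✓ → 158
txn_id=705: ✓ → 3687
txn_id=706: ✓ → 2550
txn_id=707: ✓ → 2816
txn_id=708: ✓ → 1903
txn_id=709: ✓ → 1403
txn_id=710: ✓ → 3053
txn_id=711: ✓ → 1935
txn_id=712: ✓ → 2584
credit_avg = (4132 + 3862 + 2982 + 2199 + 158 + 3687 + 2550 + 2816 + 1903 + 1403 + 3053 + 1935 + 2584) / 13 = 2558.7692307692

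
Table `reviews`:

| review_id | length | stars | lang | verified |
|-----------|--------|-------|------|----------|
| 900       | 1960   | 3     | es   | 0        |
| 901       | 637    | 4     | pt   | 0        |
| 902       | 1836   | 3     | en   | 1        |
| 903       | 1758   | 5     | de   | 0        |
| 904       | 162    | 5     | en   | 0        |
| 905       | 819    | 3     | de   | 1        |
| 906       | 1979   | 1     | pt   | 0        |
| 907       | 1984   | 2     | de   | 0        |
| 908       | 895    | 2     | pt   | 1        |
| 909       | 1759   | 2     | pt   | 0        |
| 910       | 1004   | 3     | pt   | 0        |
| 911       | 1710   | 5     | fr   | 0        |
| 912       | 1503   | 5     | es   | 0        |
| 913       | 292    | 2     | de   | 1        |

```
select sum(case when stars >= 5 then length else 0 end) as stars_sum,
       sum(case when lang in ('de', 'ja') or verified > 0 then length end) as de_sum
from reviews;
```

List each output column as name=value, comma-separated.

stars_sum=5133, de_sum=7584

[stars_sum: stars >= 5]
review_id=900: ✗
review_id=901: ✗
review_id=902: ✗
review_id=903: ✓ → 1758
review_id=904: ✓ → 162
review_id=905: ✗
review_id=906: ✗
review_id=907: ✗
review_id=908: ✗
review_id=909: ✗
review_id=910: ✗
review_id=911: ✓ → 1710
review_id=912: ✓ → 1503
review_id=913: ✗
stars_sum = 1758 + 162 + 1710 + 1503 = 5133
—
[de_sum: lang in ('de', 'ja') or verified > 0]
review_id=900: ✗
review_id=901: ✗
review_id=902: ✓ → 1836
review_id=903: ✓ → 1758
review_id=904: ✗
review_id=905: ✓ → 819
review_id=906: ✗
review_id=907: ✓ → 1984
review_id=908: ✓ → 895
review_id=909: ✗
review_id=910: ✗
review_id=911: ✗
review_id=912: ✗
review_id=913: ✓ → 292
de_sum = 1836 + 1758 + 819 + 1984 + 895 + 292 = 7584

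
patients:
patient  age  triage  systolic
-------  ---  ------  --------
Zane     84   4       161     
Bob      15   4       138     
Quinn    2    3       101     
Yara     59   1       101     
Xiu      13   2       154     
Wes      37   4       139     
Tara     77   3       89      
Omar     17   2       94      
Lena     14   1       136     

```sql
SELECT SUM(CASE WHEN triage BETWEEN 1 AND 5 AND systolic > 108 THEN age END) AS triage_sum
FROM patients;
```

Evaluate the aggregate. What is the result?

163

patient=Zane: ✓ → 84
patient=Bob: ✓ → 15
patient=Quinn: ✗
patient=Yara: ✗
patient=Xiu: ✓ → 13
patient=Wes: ✓ → 37
patient=Tara: ✗
patient=Omar: ✗
patient=Lena: ✓ → 14
triage_sum = 84 + 15 + 13 + 37 + 14 = 163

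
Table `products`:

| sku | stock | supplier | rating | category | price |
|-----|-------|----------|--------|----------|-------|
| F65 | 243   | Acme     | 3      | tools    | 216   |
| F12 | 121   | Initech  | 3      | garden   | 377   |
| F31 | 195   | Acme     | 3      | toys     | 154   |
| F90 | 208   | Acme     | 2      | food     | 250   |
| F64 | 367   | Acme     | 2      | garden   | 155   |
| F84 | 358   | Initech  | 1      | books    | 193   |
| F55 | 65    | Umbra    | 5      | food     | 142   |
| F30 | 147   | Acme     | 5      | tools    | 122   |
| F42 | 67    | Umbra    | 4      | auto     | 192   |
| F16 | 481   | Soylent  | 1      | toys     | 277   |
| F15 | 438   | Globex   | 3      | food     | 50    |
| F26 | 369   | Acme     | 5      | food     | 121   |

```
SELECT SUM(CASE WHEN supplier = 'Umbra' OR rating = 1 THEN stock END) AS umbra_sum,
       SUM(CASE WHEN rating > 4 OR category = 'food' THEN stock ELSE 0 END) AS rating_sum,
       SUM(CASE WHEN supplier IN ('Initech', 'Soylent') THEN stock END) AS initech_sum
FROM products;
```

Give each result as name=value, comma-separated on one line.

[umbra_sum: supplier = 'Umbra' OR rating = 1]
sku=F65: ✗
sku=F12: ✗
sku=F31: ✗
sku=F90: ✗
sku=F64: ✗
sku=F84: ✓ → 358
sku=F55: ✓ → 65
sku=F30: ✗
sku=F42: ✓ → 67
sku=F16: ✓ → 481
sku=F15: ✗
sku=F26: ✗
umbra_sum = 358 + 65 + 67 + 481 = 971
—
[rating_sum: rating > 4 OR category = 'food']
sku=F65: ✗
sku=F12: ✗
sku=F31: ✗
sku=F90: ✓ → 208
sku=F64: ✗
sku=F84: ✗
sku=F55: ✓ → 65
sku=F30: ✓ → 147
sku=F42: ✗
sku=F16: ✗
sku=F15: ✓ → 438
sku=F26: ✓ → 369
rating_sum = 208 + 65 + 147 + 438 + 369 = 1227
—
[initech_sum: supplier IN ('Initech', 'Soylent')]
sku=F65: ✗
sku=F12: ✓ → 121
sku=F31: ✗
sku=F90: ✗
sku=F64: ✗
sku=F84: ✓ → 358
sku=F55: ✗
sku=F30: ✗
sku=F42: ✗
sku=F16: ✓ → 481
sku=F15: ✗
sku=F26: ✗
initech_sum = 121 + 358 + 481 = 960

umbra_sum=971, rating_sum=1227, initech_sum=960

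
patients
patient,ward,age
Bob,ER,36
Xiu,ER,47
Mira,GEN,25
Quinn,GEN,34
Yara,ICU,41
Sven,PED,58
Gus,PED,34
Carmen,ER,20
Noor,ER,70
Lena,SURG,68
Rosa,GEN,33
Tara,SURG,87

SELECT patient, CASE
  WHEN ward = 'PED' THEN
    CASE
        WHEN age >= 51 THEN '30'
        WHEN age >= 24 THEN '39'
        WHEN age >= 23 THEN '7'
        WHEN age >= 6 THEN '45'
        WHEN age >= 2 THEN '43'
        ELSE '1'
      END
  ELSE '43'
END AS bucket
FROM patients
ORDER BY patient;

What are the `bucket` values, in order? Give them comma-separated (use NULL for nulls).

43, 43, 39, 43, 43, 43, 43, 43, 30, 43, 43, 43

patient=Bob: ward='ER' → outer ELSE → 43
patient=Carmen: ward='ER' → outer ELSE → 43
patient=Gus: ward='PED' → inner[age >= 24] → 39
patient=Lena: ward='SURG' → outer ELSE → 43
patient=Mira: ward='GEN' → outer ELSE → 43
patient=Noor: ward='ER' → outer ELSE → 43
patient=Quinn: ward='GEN' → outer ELSE → 43
patient=Rosa: ward='GEN' → outer ELSE → 43
patient=Sven: ward='PED' → inner[age >= 51] → 30
patient=Tara: ward='SURG' → outer ELSE → 43
patient=Xiu: ward='ER' → outer ELSE → 43
patient=Yara: ward='ICU' → outer ELSE → 43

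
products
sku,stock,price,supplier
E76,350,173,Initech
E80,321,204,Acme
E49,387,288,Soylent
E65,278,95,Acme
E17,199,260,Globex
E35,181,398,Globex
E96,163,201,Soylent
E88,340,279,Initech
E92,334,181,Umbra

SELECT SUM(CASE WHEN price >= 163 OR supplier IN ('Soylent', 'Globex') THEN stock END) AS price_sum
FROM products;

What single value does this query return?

sku=E76: ✓ → 350
sku=E80: ✓ → 321
sku=E49: ✓ → 387
sku=E65: ✗
sku=E17: ✓ → 199
sku=E35: ✓ → 181
sku=E96: ✓ → 163
sku=E88: ✓ → 340
sku=E92: ✓ → 334
price_sum = 350 + 321 + 387 + 199 + 181 + 163 + 340 + 334 = 2275

2275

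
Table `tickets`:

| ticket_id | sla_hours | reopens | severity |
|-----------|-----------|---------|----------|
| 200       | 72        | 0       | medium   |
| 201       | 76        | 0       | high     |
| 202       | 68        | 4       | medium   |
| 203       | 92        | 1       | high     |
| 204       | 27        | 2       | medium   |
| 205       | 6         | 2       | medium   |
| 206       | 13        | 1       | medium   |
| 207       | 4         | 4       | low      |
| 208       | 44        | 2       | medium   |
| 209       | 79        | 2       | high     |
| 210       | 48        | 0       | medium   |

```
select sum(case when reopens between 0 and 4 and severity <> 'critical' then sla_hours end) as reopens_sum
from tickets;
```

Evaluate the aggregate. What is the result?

529

ticket_id=200: ✓ → 72
ticket_id=201: ✓ → 76
ticket_id=202: ✓ → 68
ticket_id=203: ✓ → 92
ticket_id=204: ✓ → 27
ticket_id=205: ✓ → 6
ticket_id=206: ✓ → 13
ticket_id=207: ✓ → 4
ticket_id=208: ✓ → 44
ticket_id=209: ✓ → 79
ticket_id=210: ✓ → 48
reopens_sum = 72 + 76 + 68 + 92 + 27 + 6 + 13 + 4 + 44 + 79 + 48 = 529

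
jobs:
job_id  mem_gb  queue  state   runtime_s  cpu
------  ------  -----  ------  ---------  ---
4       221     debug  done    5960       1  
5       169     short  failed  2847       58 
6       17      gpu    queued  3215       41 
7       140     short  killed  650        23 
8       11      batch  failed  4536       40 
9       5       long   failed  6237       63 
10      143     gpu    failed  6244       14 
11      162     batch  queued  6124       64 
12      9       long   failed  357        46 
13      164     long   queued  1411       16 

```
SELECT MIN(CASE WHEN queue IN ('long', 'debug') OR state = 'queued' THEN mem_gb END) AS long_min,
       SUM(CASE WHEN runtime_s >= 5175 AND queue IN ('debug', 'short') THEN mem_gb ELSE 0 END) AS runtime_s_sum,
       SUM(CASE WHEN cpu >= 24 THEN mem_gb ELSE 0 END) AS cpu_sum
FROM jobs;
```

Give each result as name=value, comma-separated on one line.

[long_min: queue IN ('long', 'debug') OR state = 'queued']
job_id=4: ✓ → 221
job_id=5: ✗
job_id=6: ✓ → 17
job_id=7: ✗
job_id=8: ✗
job_id=9: ✓ → 5
job_id=10: ✗
job_id=11: ✓ → 162
job_id=12: ✓ → 9
job_id=13: ✓ → 164
long_min = MIN(221, 17, 5, 162, 9, 164) = 5
—
[runtime_s_sum: runtime_s >= 5175 AND queue IN ('debug', 'short')]
job_id=4: ✓ → 221
job_id=5: ✗
job_id=6: ✗
job_id=7: ✗
job_id=8: ✗
job_id=9: ✗
job_id=10: ✗
job_id=11: ✗
job_id=12: ✗
job_id=13: ✗
runtime_s_sum = 221
—
[cpu_sum: cpu >= 24]
job_id=4: ✗
job_id=5: ✓ → 169
job_id=6: ✓ → 17
job_id=7: ✗
job_id=8: ✓ → 11
job_id=9: ✓ → 5
job_id=10: ✗
job_id=11: ✓ → 162
job_id=12: ✓ → 9
job_id=13: ✗
cpu_sum = 169 + 17 + 11 + 5 + 162 + 9 = 373

long_min=5, runtime_s_sum=221, cpu_sum=373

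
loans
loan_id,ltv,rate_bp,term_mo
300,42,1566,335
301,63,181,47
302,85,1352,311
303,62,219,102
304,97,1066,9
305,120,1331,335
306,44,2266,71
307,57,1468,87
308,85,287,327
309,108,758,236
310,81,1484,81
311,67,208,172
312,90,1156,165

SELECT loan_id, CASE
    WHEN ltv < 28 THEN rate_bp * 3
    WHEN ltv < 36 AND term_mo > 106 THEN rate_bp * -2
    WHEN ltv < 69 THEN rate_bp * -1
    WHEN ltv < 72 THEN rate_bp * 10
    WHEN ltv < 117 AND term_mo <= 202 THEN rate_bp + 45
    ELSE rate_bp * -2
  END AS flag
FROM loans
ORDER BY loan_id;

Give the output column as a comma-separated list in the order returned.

-1566, -181, -2704, -219, 1111, -2662, -2266, -1468, -574, -1516, 1529, -208, 1201

loan_id=300: ltv < 69 → -1566
loan_id=301: ltv < 69 → -181
loan_id=302: ELSE → -2704
loan_id=303: ltv < 69 → -219
loan_id=304: ltv < 117 AND term_mo <= 202 → 1111
loan_id=305: ELSE → -2662
loan_id=306: ltv < 69 → -2266
loan_id=307: ltv < 69 → -1468
loan_id=308: ELSE → -574
loan_id=309: ELSE → -1516
loan_id=310: ltv < 117 AND term_mo <= 202 → 1529
loan_id=311: ltv < 69 → -208
loan_id=312: ltv < 117 AND term_mo <= 202 → 1201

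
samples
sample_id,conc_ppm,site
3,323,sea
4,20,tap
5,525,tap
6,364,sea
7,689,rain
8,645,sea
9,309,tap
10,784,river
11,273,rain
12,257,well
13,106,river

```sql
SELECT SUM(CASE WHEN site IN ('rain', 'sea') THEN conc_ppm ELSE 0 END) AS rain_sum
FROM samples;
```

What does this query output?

sample_id=3: ✓ → 323
sample_id=4: ✗
sample_id=5: ✗
sample_id=6: ✓ → 364
sample_id=7: ✓ → 689
sample_id=8: ✓ → 645
sample_id=9: ✗
sample_id=10: ✗
sample_id=11: ✓ → 273
sample_id=12: ✗
sample_id=13: ✗
rain_sum = 323 + 364 + 689 + 645 + 273 = 2294

2294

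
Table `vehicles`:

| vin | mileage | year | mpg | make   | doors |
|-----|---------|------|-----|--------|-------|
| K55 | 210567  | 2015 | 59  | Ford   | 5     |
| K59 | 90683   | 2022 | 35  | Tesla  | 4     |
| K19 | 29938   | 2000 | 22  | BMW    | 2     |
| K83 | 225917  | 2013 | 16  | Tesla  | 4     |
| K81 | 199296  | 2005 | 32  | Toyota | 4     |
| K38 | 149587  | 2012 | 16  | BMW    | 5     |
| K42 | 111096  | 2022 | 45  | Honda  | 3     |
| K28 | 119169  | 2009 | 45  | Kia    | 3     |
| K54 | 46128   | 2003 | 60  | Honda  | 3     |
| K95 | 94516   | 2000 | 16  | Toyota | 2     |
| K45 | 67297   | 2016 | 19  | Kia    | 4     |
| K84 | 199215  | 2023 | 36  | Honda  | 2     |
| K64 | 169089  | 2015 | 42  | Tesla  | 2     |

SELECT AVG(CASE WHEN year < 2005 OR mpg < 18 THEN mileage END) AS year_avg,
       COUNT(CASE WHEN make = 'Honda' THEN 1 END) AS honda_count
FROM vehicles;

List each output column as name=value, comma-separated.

year_avg=109217.2, honda_count=3

[year_avg: year < 2005 OR mpg < 18]
vin=K55: ✗
vin=K59: ✗
vin=K19: ✓ → 29938
vin=K83: ✓ → 225917
vin=K81: ✗
vin=K38: ✓ → 149587
vin=K42: ✗
vin=K28: ✗
vin=K54: ✓ → 46128
vin=K95: ✓ → 94516
vin=K45: ✗
vin=K84: ✗
vin=K64: ✗
year_avg = (29938 + 225917 + 149587 + 46128 + 94516) / 5 = 109217.2
—
[honda_count: make = 'Honda']
vin=K55: ✗
vin=K59: ✗
vin=K19: ✗
vin=K83: ✗
vin=K81: ✗
vin=K38: ✗
vin=K42: ✓ → 1
vin=K28: ✗
vin=K54: ✓ → 1
vin=K95: ✗
vin=K45: ✗
vin=K84: ✓ → 1
vin=K64: ✗
honda_count = COUNT(1, 1, 1) = 3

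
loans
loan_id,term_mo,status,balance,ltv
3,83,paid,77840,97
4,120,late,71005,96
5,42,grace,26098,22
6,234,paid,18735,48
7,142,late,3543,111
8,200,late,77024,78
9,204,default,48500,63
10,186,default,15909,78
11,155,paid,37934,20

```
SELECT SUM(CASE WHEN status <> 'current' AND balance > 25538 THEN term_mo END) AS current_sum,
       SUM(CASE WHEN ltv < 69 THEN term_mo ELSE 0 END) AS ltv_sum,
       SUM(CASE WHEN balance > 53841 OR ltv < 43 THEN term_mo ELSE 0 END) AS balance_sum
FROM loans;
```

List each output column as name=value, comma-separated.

[current_sum: status <> 'current' AND balance > 25538]
loan_id=3: ✓ → 83
loan_id=4: ✓ → 120
loan_id=5: ✓ → 42
loan_id=6: ✗
loan_id=7: ✗
loan_id=8: ✓ → 200
loan_id=9: ✓ → 204
loan_id=10: ✗
loan_id=11: ✓ → 155
current_sum = 83 + 120 + 42 + 200 + 204 + 155 = 804
—
[ltv_sum: ltv < 69]
loan_id=3: ✗
loan_id=4: ✗
loan_id=5: ✓ → 42
loan_id=6: ✓ → 234
loan_id=7: ✗
loan_id=8: ✗
loan_id=9: ✓ → 204
loan_id=10: ✗
loan_id=11: ✓ → 155
ltv_sum = 42 + 234 + 204 + 155 = 635
—
[balance_sum: balance > 53841 OR ltv < 43]
loan_id=3: ✓ → 83
loan_id=4: ✓ → 120
loan_id=5: ✓ → 42
loan_id=6: ✗
loan_id=7: ✗
loan_id=8: ✓ → 200
loan_id=9: ✗
loan_id=10: ✗
loan_id=11: ✓ → 155
balance_sum = 83 + 120 + 42 + 200 + 155 = 600

current_sum=804, ltv_sum=635, balance_sum=600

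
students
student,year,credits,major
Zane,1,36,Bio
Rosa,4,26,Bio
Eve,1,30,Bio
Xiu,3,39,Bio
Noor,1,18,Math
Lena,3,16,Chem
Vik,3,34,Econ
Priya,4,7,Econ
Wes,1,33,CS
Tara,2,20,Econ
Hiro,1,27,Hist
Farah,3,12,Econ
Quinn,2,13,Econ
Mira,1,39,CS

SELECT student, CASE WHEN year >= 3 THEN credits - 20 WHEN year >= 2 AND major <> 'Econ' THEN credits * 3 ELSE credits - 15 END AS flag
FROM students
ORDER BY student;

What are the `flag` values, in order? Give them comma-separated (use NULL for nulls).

student=Eve: ELSE → 15
student=Farah: year >= 3 → -8
student=Hiro: ELSE → 12
student=Lena: year >= 3 → -4
student=Mira: ELSE → 24
student=Noor: ELSE → 3
student=Priya: year >= 3 → -13
student=Quinn: ELSE → -2
student=Rosa: year >= 3 → 6
student=Tara: ELSE → 5
student=Vik: year >= 3 → 14
student=Wes: ELSE → 18
student=Xiu: year >= 3 → 19
student=Zane: ELSE → 21

15, -8, 12, -4, 24, 3, -13, -2, 6, 5, 14, 18, 19, 21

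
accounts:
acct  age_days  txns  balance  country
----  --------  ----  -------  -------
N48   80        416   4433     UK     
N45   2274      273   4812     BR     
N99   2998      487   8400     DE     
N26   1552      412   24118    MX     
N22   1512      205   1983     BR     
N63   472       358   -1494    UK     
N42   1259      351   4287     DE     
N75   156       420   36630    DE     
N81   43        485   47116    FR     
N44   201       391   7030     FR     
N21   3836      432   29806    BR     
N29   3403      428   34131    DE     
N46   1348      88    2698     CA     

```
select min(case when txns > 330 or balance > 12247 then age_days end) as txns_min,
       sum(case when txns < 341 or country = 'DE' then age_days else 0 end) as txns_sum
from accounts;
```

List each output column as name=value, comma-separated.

[txns_min: txns > 330 or balance > 12247]
acct=N48: ✓ → 80
acct=N45: ✗
acct=N99: ✓ → 2998
acct=N26: ✓ → 1552
acct=N22: ✗
acct=N63: ✓ → 472
acct=N42: ✓ → 1259
acct=N75: ✓ → 156
acct=N81: ✓ → 43
acct=N44: ✓ → 201
acct=N21: ✓ → 3836
acct=N29: ✓ → 3403
acct=N46: ✗
txns_min = MIN(80, 2998, 1552, 472, 1259, 156, 43, 201, 3836, 3403) = 43
—
[txns_sum: txns < 341 or country = 'DE']
acct=N48: ✗
acct=N45: ✓ → 2274
acct=N99: ✓ → 2998
acct=N26: ✗
acct=N22: ✓ → 1512
acct=N63: ✗
acct=N42: ✓ → 1259
acct=N75: ✓ → 156
acct=N81: ✗
acct=N44: ✗
acct=N21: ✗
acct=N29: ✓ → 3403
acct=N46: ✓ → 1348
txns_sum = 2274 + 2998 + 1512 + 1259 + 156 + 3403 + 1348 = 12950

txns_min=43, txns_sum=12950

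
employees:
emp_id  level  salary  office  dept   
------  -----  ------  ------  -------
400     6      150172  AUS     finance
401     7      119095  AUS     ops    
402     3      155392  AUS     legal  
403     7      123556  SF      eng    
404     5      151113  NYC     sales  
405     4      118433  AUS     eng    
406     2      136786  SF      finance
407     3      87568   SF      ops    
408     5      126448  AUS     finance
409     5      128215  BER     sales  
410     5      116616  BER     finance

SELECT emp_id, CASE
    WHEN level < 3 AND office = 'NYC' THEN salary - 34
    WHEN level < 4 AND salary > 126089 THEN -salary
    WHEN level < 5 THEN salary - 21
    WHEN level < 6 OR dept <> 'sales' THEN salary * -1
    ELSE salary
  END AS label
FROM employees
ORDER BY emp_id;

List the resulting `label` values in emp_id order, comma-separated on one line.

-150172, -119095, -155392, -123556, -151113, 118412, -136786, 87547, -126448, -128215, -116616

emp_id=400: level < 6 OR dept <> 'sales' → -150172
emp_id=401: level < 6 OR dept <> 'sales' → -119095
emp_id=402: level < 4 AND salary > 126089 → -155392
emp_id=403: level < 6 OR dept <> 'sales' → -123556
emp_id=404: level < 6 OR dept <> 'sales' → -151113
emp_id=405: level < 5 → 118412
emp_id=406: level < 4 AND salary > 126089 → -136786
emp_id=407: level < 5 → 87547
emp_id=408: level < 6 OR dept <> 'sales' → -126448
emp_id=409: level < 6 OR dept <> 'sales' → -128215
emp_id=410: level < 6 OR dept <> 'sales' → -116616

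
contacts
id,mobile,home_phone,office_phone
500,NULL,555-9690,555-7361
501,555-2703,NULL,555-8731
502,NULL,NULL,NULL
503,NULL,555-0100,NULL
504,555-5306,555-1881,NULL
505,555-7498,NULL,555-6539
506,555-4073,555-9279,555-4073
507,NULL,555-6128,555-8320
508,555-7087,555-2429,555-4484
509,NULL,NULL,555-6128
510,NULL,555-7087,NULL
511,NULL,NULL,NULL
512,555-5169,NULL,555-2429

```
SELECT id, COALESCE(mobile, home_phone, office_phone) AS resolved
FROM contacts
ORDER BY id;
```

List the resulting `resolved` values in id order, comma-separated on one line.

id=500: mobile=NULL, home_phone=555-9690 → 555-9690
id=501: mobile=555-2703 → 555-2703
id=502: mobile=NULL, home_phone=NULL, office_phone=NULL (all NULL) → NULL
id=503: mobile=NULL, home_phone=555-0100 → 555-0100
id=504: mobile=555-5306 → 555-5306
id=505: mobile=555-7498 → 555-7498
id=506: mobile=555-4073 → 555-4073
id=507: mobile=NULL, home_phone=555-6128 → 555-6128
id=508: mobile=555-7087 → 555-7087
id=509: mobile=NULL, home_phone=NULL, office_phone=555-6128 → 555-6128
id=510: mobile=NULL, home_phone=555-7087 → 555-7087
id=511: mobile=NULL, home_phone=NULL, office_phone=NULL (all NULL) → NULL
id=512: mobile=555-5169 → 555-5169

555-9690, 555-2703, NULL, 555-0100, 555-5306, 555-7498, 555-4073, 555-6128, 555-7087, 555-6128, 555-7087, NULL, 555-5169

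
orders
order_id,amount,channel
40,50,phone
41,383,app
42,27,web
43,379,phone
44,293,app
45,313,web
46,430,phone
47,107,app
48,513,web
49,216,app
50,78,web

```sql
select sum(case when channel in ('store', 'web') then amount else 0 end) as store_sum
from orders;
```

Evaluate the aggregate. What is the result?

order_id=40: ✗
order_id=41: ✗
order_id=42: ✓ → 27
order_id=43: ✗
order_id=44: ✗
order_id=45: ✓ → 313
order_id=46: ✗
order_id=47: ✗
order_id=48: ✓ → 513
order_id=49: ✗
order_id=50: ✓ → 78
store_sum = 27 + 313 + 513 + 78 = 931

931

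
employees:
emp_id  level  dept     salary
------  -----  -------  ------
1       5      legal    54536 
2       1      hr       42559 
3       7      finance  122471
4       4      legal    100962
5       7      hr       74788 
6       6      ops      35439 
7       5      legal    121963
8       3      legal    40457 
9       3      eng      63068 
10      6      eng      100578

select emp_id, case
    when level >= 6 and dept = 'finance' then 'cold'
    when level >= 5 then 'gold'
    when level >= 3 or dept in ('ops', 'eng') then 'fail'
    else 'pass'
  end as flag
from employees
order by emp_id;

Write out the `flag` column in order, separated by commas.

emp_id=1: level >= 5 → gold
emp_id=2: ELSE → pass
emp_id=3: level >= 6 and dept = 'finance' → cold
emp_id=4: level >= 3 or dept in ('ops', 'eng') → fail
emp_id=5: level >= 5 → gold
emp_id=6: level >= 5 → gold
emp_id=7: level >= 5 → gold
emp_id=8: level >= 3 or dept in ('ops', 'eng') → fail
emp_id=9: level >= 3 or dept in ('ops', 'eng') → fail
emp_id=10: level >= 5 → gold

gold, pass, cold, fail, gold, gold, gold, fail, fail, gold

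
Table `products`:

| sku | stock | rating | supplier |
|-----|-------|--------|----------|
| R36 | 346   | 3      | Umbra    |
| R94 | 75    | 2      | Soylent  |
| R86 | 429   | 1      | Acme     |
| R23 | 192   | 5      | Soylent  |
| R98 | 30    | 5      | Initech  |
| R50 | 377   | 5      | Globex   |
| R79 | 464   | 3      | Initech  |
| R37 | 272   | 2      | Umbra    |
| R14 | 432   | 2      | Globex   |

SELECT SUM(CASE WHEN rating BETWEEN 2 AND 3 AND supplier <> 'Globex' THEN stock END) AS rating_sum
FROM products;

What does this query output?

1157

sku=R36: ✓ → 346
sku=R94: ✓ → 75
sku=R86: ✗
sku=R23: ✗
sku=R98: ✗
sku=R50: ✗
sku=R79: ✓ → 464
sku=R37: ✓ → 272
sku=R14: ✗
rating_sum = 346 + 75 + 464 + 272 = 1157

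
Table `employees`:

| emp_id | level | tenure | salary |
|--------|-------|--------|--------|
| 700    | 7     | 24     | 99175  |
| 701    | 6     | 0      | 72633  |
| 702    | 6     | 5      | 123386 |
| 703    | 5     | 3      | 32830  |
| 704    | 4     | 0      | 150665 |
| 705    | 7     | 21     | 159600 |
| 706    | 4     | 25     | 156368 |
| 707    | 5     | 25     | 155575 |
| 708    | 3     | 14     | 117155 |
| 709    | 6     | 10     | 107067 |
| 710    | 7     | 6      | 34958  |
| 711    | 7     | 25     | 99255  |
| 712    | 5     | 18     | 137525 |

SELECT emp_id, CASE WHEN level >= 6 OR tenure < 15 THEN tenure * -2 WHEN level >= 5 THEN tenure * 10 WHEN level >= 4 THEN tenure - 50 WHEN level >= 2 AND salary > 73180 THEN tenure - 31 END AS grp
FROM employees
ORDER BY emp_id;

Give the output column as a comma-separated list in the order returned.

emp_id=700: level >= 6 OR tenure < 15 → -48
emp_id=701: level >= 6 OR tenure < 15 → 0
emp_id=702: level >= 6 OR tenure < 15 → -10
emp_id=703: level >= 6 OR tenure < 15 → -6
emp_id=704: level >= 6 OR tenure < 15 → 0
emp_id=705: level >= 6 OR tenure < 15 → -42
emp_id=706: level >= 4 → -25
emp_id=707: level >= 5 → 250
emp_id=708: level >= 6 OR tenure < 15 → -28
emp_id=709: level >= 6 OR tenure < 15 → -20
emp_id=710: level >= 6 OR tenure < 15 → -12
emp_id=711: level >= 6 OR tenure < 15 → -50
emp_id=712: level >= 5 → 180

-48, 0, -10, -6, 0, -42, -25, 250, -28, -20, -12, -50, 180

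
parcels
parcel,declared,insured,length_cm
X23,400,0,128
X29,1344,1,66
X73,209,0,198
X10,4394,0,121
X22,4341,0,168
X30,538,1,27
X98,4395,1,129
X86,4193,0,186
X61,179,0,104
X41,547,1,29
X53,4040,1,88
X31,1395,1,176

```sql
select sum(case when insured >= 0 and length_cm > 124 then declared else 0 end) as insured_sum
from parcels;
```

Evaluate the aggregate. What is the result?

14933

parcel=X23: ✓ → 400
parcel=X29: ✗
parcel=X73: ✓ → 209
parcel=X10: ✗
parcel=X22: ✓ → 4341
parcel=X30: ✗
parcel=X98: ✓ → 4395
parcel=X86: ✓ → 4193
parcel=X61: ✗
parcel=X41: ✗
parcel=X53: ✗
parcel=X31: ✓ → 1395
insured_sum = 400 + 209 + 4341 + 4395 + 4193 + 1395 = 14933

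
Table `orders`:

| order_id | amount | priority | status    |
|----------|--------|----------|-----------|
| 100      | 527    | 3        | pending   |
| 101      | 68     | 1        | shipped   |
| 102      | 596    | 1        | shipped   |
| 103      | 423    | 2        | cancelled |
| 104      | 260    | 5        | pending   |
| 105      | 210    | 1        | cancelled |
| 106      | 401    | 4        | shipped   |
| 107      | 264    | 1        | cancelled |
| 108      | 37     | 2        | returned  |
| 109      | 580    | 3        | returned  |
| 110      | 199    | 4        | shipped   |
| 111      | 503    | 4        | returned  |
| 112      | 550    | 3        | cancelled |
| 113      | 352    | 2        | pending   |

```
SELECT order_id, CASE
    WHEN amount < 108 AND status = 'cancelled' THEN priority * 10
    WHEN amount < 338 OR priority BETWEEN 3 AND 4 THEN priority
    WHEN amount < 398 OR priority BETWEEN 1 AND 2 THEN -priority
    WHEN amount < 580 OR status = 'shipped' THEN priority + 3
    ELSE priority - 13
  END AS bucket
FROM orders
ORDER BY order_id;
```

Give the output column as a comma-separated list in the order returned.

order_id=100: amount < 338 OR priority BETWEEN 3 AND 4 → 3
order_id=101: amount < 338 OR priority BETWEEN 3 AND 4 → 1
order_id=102: amount < 398 OR priority BETWEEN 1 AND 2 → -1
order_id=103: amount < 398 OR priority BETWEEN 1 AND 2 → -2
order_id=104: amount < 338 OR priority BETWEEN 3 AND 4 → 5
order_id=105: amount < 338 OR priority BETWEEN 3 AND 4 → 1
order_id=106: amount < 338 OR priority BETWEEN 3 AND 4 → 4
order_id=107: amount < 338 OR priority BETWEEN 3 AND 4 → 1
order_id=108: amount < 338 OR priority BETWEEN 3 AND 4 → 2
order_id=109: amount < 338 OR priority BETWEEN 3 AND 4 → 3
order_id=110: amount < 338 OR priority BETWEEN 3 AND 4 → 4
order_id=111: amount < 338 OR priority BETWEEN 3 AND 4 → 4
order_id=112: amount < 338 OR priority BETWEEN 3 AND 4 → 3
order_id=113: amount < 398 OR priority BETWEEN 1 AND 2 → -2

3, 1, -1, -2, 5, 1, 4, 1, 2, 3, 4, 4, 3, -2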